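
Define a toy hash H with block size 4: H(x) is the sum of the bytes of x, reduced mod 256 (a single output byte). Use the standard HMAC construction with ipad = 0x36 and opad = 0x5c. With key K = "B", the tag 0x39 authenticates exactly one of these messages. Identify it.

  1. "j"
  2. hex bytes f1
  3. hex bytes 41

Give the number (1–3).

Key "B" = 42 is 1 byte ≤ B = 4; zero-pad to 4 bytes: K' = 42 00 00 00.
K' ⊕ ipad = 74 36 36 36; K' ⊕ opad = 1e 5c 5c 5c.
m1: inner = H(74 36 36 36 6a) = 80; tag = H(1e 5c 5c 5c 80) = b2
m2: inner = H(74 36 36 36 f1) = 07; tag = H(1e 5c 5c 5c 07) = 39 ← matches
m3: inner = H(74 36 36 36 41) = 57; tag = H(1e 5c 5c 5c 57) = 89

2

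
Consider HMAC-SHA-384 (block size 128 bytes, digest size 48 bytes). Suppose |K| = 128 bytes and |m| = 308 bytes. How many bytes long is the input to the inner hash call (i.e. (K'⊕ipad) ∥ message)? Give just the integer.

436

Key is 128 ≤ 128 bytes, zero-padded: |K'| = 128.
Inner input = (K'⊕ipad) ∥ m → 128 + 308 = 436 bytes.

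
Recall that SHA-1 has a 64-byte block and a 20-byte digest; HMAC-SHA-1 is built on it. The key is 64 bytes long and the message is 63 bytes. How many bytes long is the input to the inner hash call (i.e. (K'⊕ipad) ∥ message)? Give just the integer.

127

Key is 64 ≤ 64 bytes, zero-padded: |K'| = 64.
Inner input = (K'⊕ipad) ∥ m → 64 + 63 = 127 bytes.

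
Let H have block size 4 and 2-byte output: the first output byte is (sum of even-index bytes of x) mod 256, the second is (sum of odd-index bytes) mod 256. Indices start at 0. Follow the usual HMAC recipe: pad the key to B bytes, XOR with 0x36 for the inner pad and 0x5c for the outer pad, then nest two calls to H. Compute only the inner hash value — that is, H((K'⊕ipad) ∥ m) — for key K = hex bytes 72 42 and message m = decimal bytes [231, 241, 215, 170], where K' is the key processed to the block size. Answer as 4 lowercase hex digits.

3845

Key hex bytes 72 42 is 2 bytes ≤ B = 4; zero-pad to 4 bytes: K' = 72 42 00 00.
K' ⊕ ipad = 44 74 36 36.
Inner input = 44 74 36 36 ∥ e7 f1 d7 aa.
Inner hash: even-index sum = 568 mod 256 = 56; odd-index sum = 581 mod 256 = 69 → 38 45.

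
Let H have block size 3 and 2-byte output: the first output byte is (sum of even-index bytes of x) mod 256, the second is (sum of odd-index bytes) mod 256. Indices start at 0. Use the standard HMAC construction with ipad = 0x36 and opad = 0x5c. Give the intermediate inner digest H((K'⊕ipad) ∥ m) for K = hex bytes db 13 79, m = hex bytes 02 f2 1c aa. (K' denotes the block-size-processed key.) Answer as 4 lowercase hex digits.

d843

Key hex bytes db 13 79 is exactly B = 3 bytes: K' = db 13 79.
K' ⊕ ipad = ed 25 4f.
Inner input = ed 25 4f ∥ 02 f2 1c aa.
Inner hash: even-index sum = 728 mod 256 = 216; odd-index sum = 67 mod 256 = 67 → d8 43.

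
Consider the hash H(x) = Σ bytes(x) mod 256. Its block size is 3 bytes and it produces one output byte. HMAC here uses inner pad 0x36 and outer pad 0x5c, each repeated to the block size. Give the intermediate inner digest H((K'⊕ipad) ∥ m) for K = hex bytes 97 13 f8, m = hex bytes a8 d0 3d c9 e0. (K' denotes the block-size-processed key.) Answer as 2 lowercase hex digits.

f2

Key hex bytes 97 13 f8 is exactly B = 3 bytes: K' = 97 13 f8.
K' ⊕ ipad = a1 25 ce.
Inner input = a1 25 ce ∥ a8 d0 3d c9 e0.
Inner hash: sum = 161+37+206+168+208+61+201+224 = 1266; mod 256 = 242 → f2.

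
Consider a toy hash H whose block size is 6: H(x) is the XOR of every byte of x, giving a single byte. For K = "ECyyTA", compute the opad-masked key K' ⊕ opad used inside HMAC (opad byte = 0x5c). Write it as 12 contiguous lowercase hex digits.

Key "ECyyTA" = 45 43 79 79 54 41 is exactly B = 6 bytes: K' = 45 43 79 79 54 41.
XOR each byte with 0x5c: 45⊕5c=19, 43⊕5c=1f, 79⊕5c=25, 79⊕5c=25, 54⊕5c=08, 41⊕5c=1d.

191f2525081d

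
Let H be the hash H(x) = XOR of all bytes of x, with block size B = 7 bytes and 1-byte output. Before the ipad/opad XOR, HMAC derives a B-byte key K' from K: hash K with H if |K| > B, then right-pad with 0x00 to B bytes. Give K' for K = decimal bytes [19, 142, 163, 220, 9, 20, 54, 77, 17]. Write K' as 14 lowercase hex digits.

95000000000000

|K| = 9 > B = 7, so first hash the key.
H(K): XOR 13⊕8e⊕a3⊕dc⊕09⊕14⊕36⊕4d⊕11 = 95.
Zero-pad H(K) = 95 to 7 bytes: K' = 95 00 00 00 00 00 00.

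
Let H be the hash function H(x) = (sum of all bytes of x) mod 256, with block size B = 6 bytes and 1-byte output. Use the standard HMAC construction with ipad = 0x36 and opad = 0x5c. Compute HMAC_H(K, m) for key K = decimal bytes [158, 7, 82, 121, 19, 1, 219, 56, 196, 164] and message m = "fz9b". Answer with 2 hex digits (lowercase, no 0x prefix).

c1

Key decimal bytes [158, 7, 82, 121, 19, 1, 219, 56, 196, 164] = 9e 07 52 79 13 01 db 38 c4 a4 is 10 bytes > B = 6, so hash it first: H(key) = ff, then zero-pad to 6 bytes: K' = ff 00 00 00 00 00.
K' ⊕ ipad = c9 36 36 36 36 36.  K' ⊕ opad = a3 5c 5c 5c 5c 5c.
Inner input = (K'⊕ipad) ∥ m = c9 36 36 36 36 36 ∥ 66 7a 39 62.
Inner hash: sum = 201+54+54+54+54+54+102+122+57+98 = 850; mod 256 = 82 → 52.
Outer input = (K'⊕opad) ∥ inner = a3 5c 5c 5c 5c 5c ∥ 52.
Outer hash (tag): sum = 163+92+92+92+92+92+82 = 705; mod 256 = 193 → c1.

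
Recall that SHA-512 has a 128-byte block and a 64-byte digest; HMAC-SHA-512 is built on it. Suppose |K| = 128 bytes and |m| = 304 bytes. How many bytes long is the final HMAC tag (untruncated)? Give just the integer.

The tag is one SHA-512 digest: 64 bytes.

64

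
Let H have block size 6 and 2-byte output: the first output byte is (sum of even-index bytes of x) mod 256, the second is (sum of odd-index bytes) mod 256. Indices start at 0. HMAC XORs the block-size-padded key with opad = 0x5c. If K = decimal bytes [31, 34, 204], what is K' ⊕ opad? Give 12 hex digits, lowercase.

Key decimal bytes [31, 34, 204] = 1f 22 cc is 3 bytes ≤ B = 6; zero-pad to 6 bytes: K' = 1f 22 cc 00 00 00.
XOR each byte with 0x5c: 1f⊕5c=43, 22⊕5c=7e, cc⊕5c=90, 00⊕5c=5c, 00⊕5c=5c, 00⊕5c=5c.

437e905c5c5c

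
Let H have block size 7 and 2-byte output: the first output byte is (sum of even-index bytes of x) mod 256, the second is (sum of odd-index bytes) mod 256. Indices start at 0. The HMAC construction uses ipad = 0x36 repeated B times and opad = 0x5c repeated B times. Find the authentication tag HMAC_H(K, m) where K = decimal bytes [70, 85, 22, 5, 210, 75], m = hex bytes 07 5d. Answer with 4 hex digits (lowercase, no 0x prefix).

Key decimal bytes [70, 85, 22, 5, 210, 75] = 46 55 16 05 d2 4b is 6 bytes ≤ B = 7; zero-pad to 7 bytes: K' = 46 55 16 05 d2 4b 00.
K' ⊕ ipad = 70 63 20 33 e4 7d 36.  K' ⊕ opad = 1a 09 4a 59 8e 17 5c.
Inner input = (K'⊕ipad) ∥ m = 70 63 20 33 e4 7d 36 ∥ 07 5d.
Inner hash: even-index sum = 519 mod 256 = 7; odd-index sum = 282 mod 256 = 26 → 07 1a.
Outer input = (K'⊕opad) ∥ inner = 1a 09 4a 59 8e 17 5c ∥ 07 1a.
Outer hash (tag): even-index sum = 360 mod 256 = 104; odd-index sum = 128 mod 256 = 128 → 68 80.

6880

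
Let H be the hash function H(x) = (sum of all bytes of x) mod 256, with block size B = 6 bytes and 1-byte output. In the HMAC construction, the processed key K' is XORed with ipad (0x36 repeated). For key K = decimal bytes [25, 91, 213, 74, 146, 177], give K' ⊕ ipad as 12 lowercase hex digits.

2f6de37ca487

Key decimal bytes [25, 91, 213, 74, 146, 177] = 19 5b d5 4a 92 b1 is exactly B = 6 bytes: K' = 19 5b d5 4a 92 b1.
XOR each byte with 0x36: 19⊕36=2f, 5b⊕36=6d, d5⊕36=e3, 4a⊕36=7c, 92⊕36=a4, b1⊕36=87.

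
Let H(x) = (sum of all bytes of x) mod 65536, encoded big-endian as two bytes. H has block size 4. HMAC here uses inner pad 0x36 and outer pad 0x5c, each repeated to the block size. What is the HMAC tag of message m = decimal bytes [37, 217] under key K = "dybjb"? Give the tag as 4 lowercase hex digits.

Key "dybjb" = 64 79 62 6a 62 is 5 bytes > B = 4, so hash it first: H(key) = 02 0b, then zero-pad to 4 bytes: K' = 02 0b 00 00.
K' ⊕ ipad = 34 3d 36 36.  K' ⊕ opad = 5e 57 5c 5c.
Inner input = (K'⊕ipad) ∥ m = 34 3d 36 36 ∥ 25 d9.
Inner hash: sum = 52+61+54+54+37+217 = 475 → 01 db.
Outer input = (K'⊕opad) ∥ inner = 5e 57 5c 5c ∥ 01 db.
Outer hash (tag): sum = 94+87+92+92+1+219 = 585 → 02 49.

0249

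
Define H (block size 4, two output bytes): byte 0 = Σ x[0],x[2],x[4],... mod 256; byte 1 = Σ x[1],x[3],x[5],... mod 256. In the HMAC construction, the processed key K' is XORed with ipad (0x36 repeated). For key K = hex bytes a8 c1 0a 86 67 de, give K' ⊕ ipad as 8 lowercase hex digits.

Key hex bytes a8 c1 0a 86 67 de is 6 bytes > B = 4, so hash it first: H(key) = 19 25, then zero-pad to 4 bytes: K' = 19 25 00 00.
XOR each byte with 0x36: 19⊕36=2f, 25⊕36=13, 00⊕36=36, 00⊕36=36.

2f133636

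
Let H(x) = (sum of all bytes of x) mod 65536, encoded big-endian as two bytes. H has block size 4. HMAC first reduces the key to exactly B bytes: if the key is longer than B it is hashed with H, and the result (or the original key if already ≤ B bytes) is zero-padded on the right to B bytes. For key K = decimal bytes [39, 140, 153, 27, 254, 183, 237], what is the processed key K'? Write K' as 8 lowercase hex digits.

04090000

|K| = 7 > B = 4, so first hash the key.
H(K): sum = 39+140+153+27+254+183+237 = 1033 → 04 09.
Zero-pad H(K) = 04 09 to 4 bytes: K' = 04 09 00 00.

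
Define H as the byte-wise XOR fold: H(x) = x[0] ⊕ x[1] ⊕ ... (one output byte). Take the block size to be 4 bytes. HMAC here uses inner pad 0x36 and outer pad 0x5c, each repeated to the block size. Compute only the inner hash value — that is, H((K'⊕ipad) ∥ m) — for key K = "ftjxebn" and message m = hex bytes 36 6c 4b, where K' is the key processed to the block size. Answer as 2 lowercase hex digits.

78

Key "ftjxebn" = 66 74 6a 78 65 62 6e is 7 bytes > B = 4, so hash it first: H(key) = 69, then zero-pad to 4 bytes: K' = 69 00 00 00.
K' ⊕ ipad = 5f 36 36 36.
Inner input = 5f 36 36 36 ∥ 36 6c 4b.
Inner hash: XOR 5f⊕36⊕36⊕36⊕36⊕6c⊕4b = 78.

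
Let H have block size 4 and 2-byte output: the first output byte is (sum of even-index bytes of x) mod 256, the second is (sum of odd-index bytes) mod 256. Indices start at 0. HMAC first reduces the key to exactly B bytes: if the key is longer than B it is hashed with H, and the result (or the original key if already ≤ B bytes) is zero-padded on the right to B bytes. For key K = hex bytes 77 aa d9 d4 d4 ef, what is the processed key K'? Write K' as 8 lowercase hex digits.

246d0000

|K| = 6 > B = 4, so first hash the key.
H(K): even-index sum = 548 mod 256 = 36; odd-index sum = 621 mod 256 = 109 → 24 6d.
Zero-pad H(K) = 24 6d to 4 bytes: K' = 24 6d 00 00.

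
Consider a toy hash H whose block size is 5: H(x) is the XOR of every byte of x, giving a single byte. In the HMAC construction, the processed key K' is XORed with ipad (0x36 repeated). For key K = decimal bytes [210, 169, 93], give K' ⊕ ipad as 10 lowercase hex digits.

Key decimal bytes [210, 169, 93] = d2 a9 5d is 3 bytes ≤ B = 5; zero-pad to 5 bytes: K' = d2 a9 5d 00 00.
XOR each byte with 0x36: d2⊕36=e4, a9⊕36=9f, 5d⊕36=6b, 00⊕36=36, 00⊕36=36.

e49f6b3636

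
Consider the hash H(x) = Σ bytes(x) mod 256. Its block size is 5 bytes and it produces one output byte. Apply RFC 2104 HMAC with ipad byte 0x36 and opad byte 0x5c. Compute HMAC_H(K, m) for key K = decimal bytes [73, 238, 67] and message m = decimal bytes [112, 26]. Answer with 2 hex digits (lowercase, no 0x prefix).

60

Key decimal bytes [73, 238, 67] = 49 ee 43 is 3 bytes ≤ B = 5; zero-pad to 5 bytes: K' = 49 ee 43 00 00.
K' ⊕ ipad = 7f d8 75 36 36.  K' ⊕ opad = 15 b2 1f 5c 5c.
Inner input = (K'⊕ipad) ∥ m = 7f d8 75 36 36 ∥ 70 1a.
Inner hash: sum = 127+216+117+54+54+112+26 = 706; mod 256 = 194 → c2.
Outer input = (K'⊕opad) ∥ inner = 15 b2 1f 5c 5c ∥ c2.
Outer hash (tag): sum = 21+178+31+92+92+194 = 608; mod 256 = 96 → 60.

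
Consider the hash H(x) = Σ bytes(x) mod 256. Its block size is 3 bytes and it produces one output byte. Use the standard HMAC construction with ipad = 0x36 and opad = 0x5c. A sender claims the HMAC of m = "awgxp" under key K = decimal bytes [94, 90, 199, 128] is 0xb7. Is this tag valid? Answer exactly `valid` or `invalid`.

Key decimal bytes [94, 90, 199, 128] = 5e 5a c7 80 is 4 bytes > B = 3, so hash it first: H(key) = ff, then zero-pad to 3 bytes: K' = ff 00 00.
K' ⊕ ipad = c9 36 36; K' ⊕ opad = a3 5c 5c.
Inner hash: sum = 201+54+54+97+119+103+120+112 = 860; mod 256 = 92 → 5c.
Outer hash (recomputed tag): sum = 163+92+92+92 = 439; mod 256 = 183 → b7.
Recomputed tag = b7; claimed = b7 → match.

valid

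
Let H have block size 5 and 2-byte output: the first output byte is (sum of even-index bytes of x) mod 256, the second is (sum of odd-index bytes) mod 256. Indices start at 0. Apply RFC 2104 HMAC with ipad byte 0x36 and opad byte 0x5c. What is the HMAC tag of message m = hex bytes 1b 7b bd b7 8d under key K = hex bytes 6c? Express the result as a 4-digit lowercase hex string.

Key hex bytes 6c is 1 byte ≤ B = 5; zero-pad to 5 bytes: K' = 6c 00 00 00 00.
K' ⊕ ipad = 5a 36 36 36 36.  K' ⊕ opad = 30 5c 5c 5c 5c.
Inner input = (K'⊕ipad) ∥ m = 5a 36 36 36 36 ∥ 1b 7b bd b7 8d.
Inner hash: even-index sum = 504 mod 256 = 248; odd-index sum = 465 mod 256 = 209 → f8 d1.
Outer input = (K'⊕opad) ∥ inner = 30 5c 5c 5c 5c ∥ f8 d1.
Outer hash (tag): even-index sum = 441 mod 256 = 185; odd-index sum = 432 mod 256 = 176 → b9 b0.

b9b0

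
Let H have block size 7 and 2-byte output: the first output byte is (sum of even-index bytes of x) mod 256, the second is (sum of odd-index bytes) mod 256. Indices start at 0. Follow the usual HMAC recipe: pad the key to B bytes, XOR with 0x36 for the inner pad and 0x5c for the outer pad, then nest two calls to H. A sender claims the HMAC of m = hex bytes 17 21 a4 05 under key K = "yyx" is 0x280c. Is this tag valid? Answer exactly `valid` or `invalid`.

invalid

Key "yyx" = 79 79 78 is 3 bytes ≤ B = 7; zero-pad to 7 bytes: K' = 79 79 78 00 00 00 00.
K' ⊕ ipad = 4f 4f 4e 36 36 36 36; K' ⊕ opad = 25 25 24 5c 5c 5c 5c.
Inner hash: even-index sum = 303 mod 256 = 47; odd-index sum = 374 mod 256 = 118 → 2f 76.
Outer hash (recomputed tag): even-index sum = 375 mod 256 = 119; odd-index sum = 268 mod 256 = 12 → 77 0c.
Recomputed tag = 770c; claimed = 280c → mismatch.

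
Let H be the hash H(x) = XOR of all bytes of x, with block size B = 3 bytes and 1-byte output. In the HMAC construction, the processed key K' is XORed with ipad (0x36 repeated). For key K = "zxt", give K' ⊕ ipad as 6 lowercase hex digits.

4c4e42

Key "zxt" = 7a 78 74 is exactly B = 3 bytes: K' = 7a 78 74.
XOR each byte with 0x36: 7a⊕36=4c, 78⊕36=4e, 74⊕36=42.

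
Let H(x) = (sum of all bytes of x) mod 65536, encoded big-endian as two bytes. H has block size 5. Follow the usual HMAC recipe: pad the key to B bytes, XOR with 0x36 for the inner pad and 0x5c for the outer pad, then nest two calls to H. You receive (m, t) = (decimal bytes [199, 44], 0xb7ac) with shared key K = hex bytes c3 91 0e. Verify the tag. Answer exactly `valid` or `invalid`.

invalid

Key hex bytes c3 91 0e is 3 bytes ≤ B = 5; zero-pad to 5 bytes: K' = c3 91 0e 00 00.
K' ⊕ ipad = f5 a7 38 36 36; K' ⊕ opad = 9f cd 52 5c 5c.
Inner hash: sum = 245+167+56+54+54+199+44 = 819 → 03 33.
Outer hash (recomputed tag): sum = 159+205+82+92+92+3+51 = 684 → 02 ac.
Recomputed tag = 02ac; claimed = b7ac → mismatch.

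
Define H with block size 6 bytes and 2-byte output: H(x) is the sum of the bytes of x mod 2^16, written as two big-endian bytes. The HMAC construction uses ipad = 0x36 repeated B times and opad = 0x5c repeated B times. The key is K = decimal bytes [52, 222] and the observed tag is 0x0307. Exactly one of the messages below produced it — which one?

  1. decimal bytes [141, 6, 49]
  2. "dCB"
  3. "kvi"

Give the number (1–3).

Key decimal bytes [52, 222] = 34 de is 2 bytes ≤ B = 6; zero-pad to 6 bytes: K' = 34 de 00 00 00 00.
K' ⊕ ipad = 02 e8 36 36 36 36; K' ⊕ opad = 68 82 5c 5c 5c 5c.
m1: inner = H(02 e8 36 36 36 36 8d 06 31) = 02 86; tag = H(68 82 5c 5c 5c 5c 02 86) = 02e2
m2: inner = H(02 e8 36 36 36 36 64 43 42) = 02 ab; tag = H(68 82 5c 5c 5c 5c 02 ab) = 0307 ← matches
m3: inner = H(02 e8 36 36 36 36 6b 76 69) = 03 0c; tag = H(68 82 5c 5c 5c 5c 03 0c) = 0269

2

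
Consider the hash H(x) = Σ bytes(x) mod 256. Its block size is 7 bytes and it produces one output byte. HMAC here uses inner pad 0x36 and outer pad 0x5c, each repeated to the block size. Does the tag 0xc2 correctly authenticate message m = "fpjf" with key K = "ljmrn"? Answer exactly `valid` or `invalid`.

invalid

Key "ljmrn" = 6c 6a 6d 72 6e is 5 bytes ≤ B = 7; zero-pad to 7 bytes: K' = 6c 6a 6d 72 6e 00 00.
K' ⊕ ipad = 5a 5c 5b 44 58 36 36; K' ⊕ opad = 30 36 31 2e 32 5c 5c.
Inner hash: sum = 90+92+91+68+88+54+54+102+112+106+102 = 959; mod 256 = 191 → bf.
Outer hash (recomputed tag): sum = 48+54+49+46+50+92+92+191 = 622; mod 256 = 110 → 6e.
Recomputed tag = 6e; claimed = c2 → mismatch.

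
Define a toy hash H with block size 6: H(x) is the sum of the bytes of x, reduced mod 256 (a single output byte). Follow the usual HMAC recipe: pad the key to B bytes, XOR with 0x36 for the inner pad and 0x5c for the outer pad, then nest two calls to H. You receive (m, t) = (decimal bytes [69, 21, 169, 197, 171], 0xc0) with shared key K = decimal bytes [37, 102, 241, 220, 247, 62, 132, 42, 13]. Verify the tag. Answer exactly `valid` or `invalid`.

Key decimal bytes [37, 102, 241, 220, 247, 62, 132, 42, 13] = 25 66 f1 dc f7 3e 84 2a 0d is 9 bytes > B = 6, so hash it first: H(key) = 48, then zero-pad to 6 bytes: K' = 48 00 00 00 00 00.
K' ⊕ ipad = 7e 36 36 36 36 36; K' ⊕ opad = 14 5c 5c 5c 5c 5c.
Inner hash: sum = 126+54+54+54+54+54+69+21+169+197+171 = 1023; mod 256 = 255 → ff.
Outer hash (recomputed tag): sum = 20+92+92+92+92+92+255 = 735; mod 256 = 223 → df.
Recomputed tag = df; claimed = c0 → mismatch.

invalid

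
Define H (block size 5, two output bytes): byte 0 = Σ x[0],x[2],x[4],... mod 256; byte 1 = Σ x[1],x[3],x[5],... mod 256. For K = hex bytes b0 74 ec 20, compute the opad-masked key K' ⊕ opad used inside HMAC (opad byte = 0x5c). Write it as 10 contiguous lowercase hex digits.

ec28b07c5c

Key hex bytes b0 74 ec 20 is 4 bytes ≤ B = 5; zero-pad to 5 bytes: K' = b0 74 ec 20 00.
XOR each byte with 0x5c: b0⊕5c=ec, 74⊕5c=28, ec⊕5c=b0, 20⊕5c=7c, 00⊕5c=5c.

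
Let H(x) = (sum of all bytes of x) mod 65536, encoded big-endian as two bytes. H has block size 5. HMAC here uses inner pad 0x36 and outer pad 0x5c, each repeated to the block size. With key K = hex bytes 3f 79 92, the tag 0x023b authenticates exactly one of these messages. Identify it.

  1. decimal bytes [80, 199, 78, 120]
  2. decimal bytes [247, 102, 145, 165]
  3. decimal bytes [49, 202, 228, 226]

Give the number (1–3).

Key hex bytes 3f 79 92 is 3 bytes ≤ B = 5; zero-pad to 5 bytes: K' = 3f 79 92 00 00.
K' ⊕ ipad = 09 4f a4 36 36; K' ⊕ opad = 63 25 ce 5c 5c.
m1: inner = H(09 4f a4 36 36 50 c7 4e 78) = 03 45; tag = H(63 25 ce 5c 5c 03 45) = 0256
m2: inner = H(09 4f a4 36 36 f7 66 91 a5) = 03 fb; tag = H(63 25 ce 5c 5c 03 fb) = 030c
m3: inner = H(09 4f a4 36 36 31 ca e4 e2) = 04 29; tag = H(63 25 ce 5c 5c 04 29) = 023b ← matches

3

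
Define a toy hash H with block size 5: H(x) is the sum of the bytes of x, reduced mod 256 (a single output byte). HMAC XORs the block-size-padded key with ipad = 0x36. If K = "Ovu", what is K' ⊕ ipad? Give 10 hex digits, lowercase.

7940433636

Key "Ovu" = 4f 76 75 is 3 bytes ≤ B = 5; zero-pad to 5 bytes: K' = 4f 76 75 00 00.
XOR each byte with 0x36: 4f⊕36=79, 76⊕36=40, 75⊕36=43, 00⊕36=36, 00⊕36=36.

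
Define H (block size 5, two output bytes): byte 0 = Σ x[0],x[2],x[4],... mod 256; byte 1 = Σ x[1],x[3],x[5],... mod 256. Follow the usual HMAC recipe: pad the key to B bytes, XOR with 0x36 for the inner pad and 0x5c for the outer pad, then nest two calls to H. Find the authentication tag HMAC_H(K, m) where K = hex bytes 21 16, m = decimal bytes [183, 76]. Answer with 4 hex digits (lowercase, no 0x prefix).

Key hex bytes 21 16 is 2 bytes ≤ B = 5; zero-pad to 5 bytes: K' = 21 16 00 00 00.
K' ⊕ ipad = 17 20 36 36 36.  K' ⊕ opad = 7d 4a 5c 5c 5c.
Inner input = (K'⊕ipad) ∥ m = 17 20 36 36 36 ∥ b7 4c.
Inner hash: even-index sum = 207 mod 256 = 207; odd-index sum = 269 mod 256 = 13 → cf 0d.
Outer input = (K'⊕opad) ∥ inner = 7d 4a 5c 5c 5c ∥ cf 0d.
Outer hash (tag): even-index sum = 322 mod 256 = 66; odd-index sum = 373 mod 256 = 117 → 42 75.

4275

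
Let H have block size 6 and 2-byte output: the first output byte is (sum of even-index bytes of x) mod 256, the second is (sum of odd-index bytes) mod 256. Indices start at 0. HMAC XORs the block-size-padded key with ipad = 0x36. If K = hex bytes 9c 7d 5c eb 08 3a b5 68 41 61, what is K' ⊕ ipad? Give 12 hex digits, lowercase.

Key hex bytes 9c 7d 5c eb 08 3a b5 68 41 61 is 10 bytes > B = 6, so hash it first: H(key) = f6 6b, then zero-pad to 6 bytes: K' = f6 6b 00 00 00 00.
XOR each byte with 0x36: f6⊕36=c0, 6b⊕36=5d, 00⊕36=36, 00⊕36=36, 00⊕36=36, 00⊕36=36.

c05d36363636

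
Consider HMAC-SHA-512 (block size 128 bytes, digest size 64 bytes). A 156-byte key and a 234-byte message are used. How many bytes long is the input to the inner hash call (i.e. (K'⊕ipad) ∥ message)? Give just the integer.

362

Key is 156 > 128 bytes, so it is hashed to 64 bytes then zero-padded to 128: |K'| = 128.
Inner input = (K'⊕ipad) ∥ m → 128 + 234 = 362 bytes.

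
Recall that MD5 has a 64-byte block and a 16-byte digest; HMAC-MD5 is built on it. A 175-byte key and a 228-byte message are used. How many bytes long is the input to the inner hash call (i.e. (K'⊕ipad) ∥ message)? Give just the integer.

Key is 175 > 64 bytes, so it is hashed to 16 bytes then zero-padded to 64: |K'| = 64.
Inner input = (K'⊕ipad) ∥ m → 64 + 228 = 292 bytes.

292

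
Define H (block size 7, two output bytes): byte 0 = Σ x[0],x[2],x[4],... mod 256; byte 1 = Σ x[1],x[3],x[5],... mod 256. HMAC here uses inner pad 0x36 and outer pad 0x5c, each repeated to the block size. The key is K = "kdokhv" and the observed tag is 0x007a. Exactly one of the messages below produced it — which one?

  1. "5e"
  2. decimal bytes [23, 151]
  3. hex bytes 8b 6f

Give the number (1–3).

2

Key "kdokhv" = 6b 64 6f 6b 68 76 is 6 bytes ≤ B = 7; zero-pad to 7 bytes: K' = 6b 64 6f 6b 68 76 00.
K' ⊕ ipad = 5d 52 59 5d 5e 40 36; K' ⊕ opad = 37 38 33 37 34 2a 5c.
m1: inner = H(5d 52 59 5d 5e 40 36 35 65) = af 24; tag = H(37 38 33 37 34 2a 5c af 24) = 1e48
m2: inner = H(5d 52 59 5d 5e 40 36 17 97) = e1 06; tag = H(37 38 33 37 34 2a 5c e1 06) = 007a ← matches
m3: inner = H(5d 52 59 5d 5e 40 36 8b 6f) = b9 7a; tag = H(37 38 33 37 34 2a 5c b9 7a) = 7452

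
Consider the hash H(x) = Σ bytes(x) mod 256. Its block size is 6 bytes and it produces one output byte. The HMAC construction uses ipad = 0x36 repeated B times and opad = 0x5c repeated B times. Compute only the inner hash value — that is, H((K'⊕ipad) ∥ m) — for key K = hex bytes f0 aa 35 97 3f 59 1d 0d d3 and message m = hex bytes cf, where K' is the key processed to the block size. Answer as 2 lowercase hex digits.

Key hex bytes f0 aa 35 97 3f 59 1d 0d d3 is 9 bytes > B = 6, so hash it first: H(key) = fb, then zero-pad to 6 bytes: K' = fb 00 00 00 00 00.
K' ⊕ ipad = cd 36 36 36 36 36.
Inner input = cd 36 36 36 36 36 ∥ cf.
Inner hash: sum = 205+54+54+54+54+54+207 = 682; mod 256 = 170 → aa.

aa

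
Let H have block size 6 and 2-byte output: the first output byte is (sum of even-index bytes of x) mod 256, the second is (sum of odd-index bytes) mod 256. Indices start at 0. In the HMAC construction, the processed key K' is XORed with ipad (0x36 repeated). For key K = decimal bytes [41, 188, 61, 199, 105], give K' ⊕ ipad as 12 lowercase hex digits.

Key decimal bytes [41, 188, 61, 199, 105] = 29 bc 3d c7 69 is 5 bytes ≤ B = 6; zero-pad to 6 bytes: K' = 29 bc 3d c7 69 00.
XOR each byte with 0x36: 29⊕36=1f, bc⊕36=8a, 3d⊕36=0b, c7⊕36=f1, 69⊕36=5f, 00⊕36=36.

1f8a0bf15f36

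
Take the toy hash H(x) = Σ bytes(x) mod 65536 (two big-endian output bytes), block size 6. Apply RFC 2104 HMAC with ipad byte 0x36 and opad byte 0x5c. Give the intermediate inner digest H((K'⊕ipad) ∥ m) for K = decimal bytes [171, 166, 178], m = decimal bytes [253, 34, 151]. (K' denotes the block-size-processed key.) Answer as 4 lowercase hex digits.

0409

Key decimal bytes [171, 166, 178] = ab a6 b2 is 3 bytes ≤ B = 6; zero-pad to 6 bytes: K' = ab a6 b2 00 00 00.
K' ⊕ ipad = 9d 90 84 36 36 36.
Inner input = 9d 90 84 36 36 36 ∥ fd 22 97.
Inner hash: sum = 157+144+132+54+54+54+253+34+151 = 1033 → 04 09.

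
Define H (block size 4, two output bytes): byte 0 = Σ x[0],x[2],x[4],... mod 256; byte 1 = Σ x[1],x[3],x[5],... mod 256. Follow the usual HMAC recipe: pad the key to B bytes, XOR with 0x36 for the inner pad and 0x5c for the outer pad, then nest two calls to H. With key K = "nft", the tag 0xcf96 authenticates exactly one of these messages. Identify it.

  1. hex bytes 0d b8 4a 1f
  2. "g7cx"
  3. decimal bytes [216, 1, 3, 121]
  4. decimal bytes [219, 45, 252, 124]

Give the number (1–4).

Key "nft" = 6e 66 74 is 3 bytes ≤ B = 4; zero-pad to 4 bytes: K' = 6e 66 74 00.
K' ⊕ ipad = 58 50 42 36; K' ⊕ opad = 32 3a 28 5c.
m1: inner = H(58 50 42 36 0d b8 4a 1f) = f1 5d; tag = H(32 3a 28 5c f1 5d) = 4bf3
m2: inner = H(58 50 42 36 67 37 63 78) = 64 35; tag = H(32 3a 28 5c 64 35) = becb
m3: inner = H(58 50 42 36 d8 01 03 79) = 75 00; tag = H(32 3a 28 5c 75 00) = cf96 ← matches
m4: inner = H(58 50 42 36 db 2d fc 7c) = 71 2f; tag = H(32 3a 28 5c 71 2f) = cbc5

3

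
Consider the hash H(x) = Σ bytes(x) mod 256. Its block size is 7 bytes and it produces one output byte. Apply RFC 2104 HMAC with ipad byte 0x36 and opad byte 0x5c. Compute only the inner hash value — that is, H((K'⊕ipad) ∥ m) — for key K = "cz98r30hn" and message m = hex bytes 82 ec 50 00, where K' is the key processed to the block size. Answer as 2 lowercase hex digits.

d1

Key "cz98r30hn" = 63 7a 39 38 72 33 30 68 6e is 9 bytes > B = 7, so hash it first: H(key) = f9, then zero-pad to 7 bytes: K' = f9 00 00 00 00 00 00.
K' ⊕ ipad = cf 36 36 36 36 36 36.
Inner input = cf 36 36 36 36 36 36 ∥ 82 ec 50 00.
Inner hash: sum = 207+54+54+54+54+54+54+130+236+80+0 = 977; mod 256 = 209 → d1.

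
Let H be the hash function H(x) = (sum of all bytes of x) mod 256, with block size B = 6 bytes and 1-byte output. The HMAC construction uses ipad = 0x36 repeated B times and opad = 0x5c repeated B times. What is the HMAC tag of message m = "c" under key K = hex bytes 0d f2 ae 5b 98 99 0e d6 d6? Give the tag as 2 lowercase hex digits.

Key hex bytes 0d f2 ae 5b 98 99 0e d6 d6 is 9 bytes > B = 6, so hash it first: H(key) = f3, then zero-pad to 6 bytes: K' = f3 00 00 00 00 00.
K' ⊕ ipad = c5 36 36 36 36 36.  K' ⊕ opad = af 5c 5c 5c 5c 5c.
Inner input = (K'⊕ipad) ∥ m = c5 36 36 36 36 36 ∥ 63.
Inner hash: sum = 197+54+54+54+54+54+99 = 566; mod 256 = 54 → 36.
Outer input = (K'⊕opad) ∥ inner = af 5c 5c 5c 5c 5c ∥ 36.
Outer hash (tag): sum = 175+92+92+92+92+92+54 = 689; mod 256 = 177 → b1.

b1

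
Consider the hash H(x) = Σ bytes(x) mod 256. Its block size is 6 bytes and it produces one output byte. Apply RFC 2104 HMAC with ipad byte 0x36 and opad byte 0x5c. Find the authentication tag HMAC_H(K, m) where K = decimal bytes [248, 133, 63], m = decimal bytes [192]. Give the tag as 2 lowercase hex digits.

e0

Key decimal bytes [248, 133, 63] = f8 85 3f is 3 bytes ≤ B = 6; zero-pad to 6 bytes: K' = f8 85 3f 00 00 00.
K' ⊕ ipad = ce b3 09 36 36 36.  K' ⊕ opad = a4 d9 63 5c 5c 5c.
Inner input = (K'⊕ipad) ∥ m = ce b3 09 36 36 36 ∥ c0.
Inner hash: sum = 206+179+9+54+54+54+192 = 748; mod 256 = 236 → ec.
Outer input = (K'⊕opad) ∥ inner = a4 d9 63 5c 5c 5c ∥ ec.
Outer hash (tag): sum = 164+217+99+92+92+92+236 = 992; mod 256 = 224 → e0.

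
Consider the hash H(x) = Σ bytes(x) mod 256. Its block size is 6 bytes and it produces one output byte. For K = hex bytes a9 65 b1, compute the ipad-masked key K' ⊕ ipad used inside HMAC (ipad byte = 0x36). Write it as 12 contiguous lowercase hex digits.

9f5387363636

Key hex bytes a9 65 b1 is 3 bytes ≤ B = 6; zero-pad to 6 bytes: K' = a9 65 b1 00 00 00.
XOR each byte with 0x36: a9⊕36=9f, 65⊕36=53, b1⊕36=87, 00⊕36=36, 00⊕36=36, 00⊕36=36.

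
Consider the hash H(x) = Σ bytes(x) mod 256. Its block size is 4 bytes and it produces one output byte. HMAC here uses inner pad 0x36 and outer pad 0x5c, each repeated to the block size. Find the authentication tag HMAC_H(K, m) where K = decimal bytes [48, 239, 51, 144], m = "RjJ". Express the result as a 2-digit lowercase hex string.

ea

Key decimal bytes [48, 239, 51, 144] = 30 ef 33 90 is exactly B = 4 bytes: K' = 30 ef 33 90.
K' ⊕ ipad = 06 d9 05 a6.  K' ⊕ opad = 6c b3 6f cc.
Inner input = (K'⊕ipad) ∥ m = 06 d9 05 a6 ∥ 52 6a 4a.
Inner hash: sum = 6+217+5+166+82+106+74 = 656; mod 256 = 144 → 90.
Outer input = (K'⊕opad) ∥ inner = 6c b3 6f cc ∥ 90.
Outer hash (tag): sum = 108+179+111+204+144 = 746; mod 256 = 234 → ea.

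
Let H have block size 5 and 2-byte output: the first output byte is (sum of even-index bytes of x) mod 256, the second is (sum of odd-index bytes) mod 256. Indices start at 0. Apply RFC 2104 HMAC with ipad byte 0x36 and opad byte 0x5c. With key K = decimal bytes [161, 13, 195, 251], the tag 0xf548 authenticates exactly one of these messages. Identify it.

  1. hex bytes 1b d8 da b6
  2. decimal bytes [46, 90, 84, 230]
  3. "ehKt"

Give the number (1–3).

Key decimal bytes [161, 13, 195, 251] = a1 0d c3 fb is 4 bytes ≤ B = 5; zero-pad to 5 bytes: K' = a1 0d c3 fb 00.
K' ⊕ ipad = 97 3b f5 cd 36; K' ⊕ opad = fd 51 9f a7 5c.
m1: inner = H(97 3b f5 cd 36 1b d8 da b6) = 50 fd; tag = H(fd 51 9f a7 5c 50 fd) = f548 ← matches
m2: inner = H(97 3b f5 cd 36 2e 5a 54 e6) = 02 8a; tag = H(fd 51 9f a7 5c 02 8a) = 82fa
m3: inner = H(97 3b f5 cd 36 65 68 4b 74) = 9e b8; tag = H(fd 51 9f a7 5c 9e b8) = b096

1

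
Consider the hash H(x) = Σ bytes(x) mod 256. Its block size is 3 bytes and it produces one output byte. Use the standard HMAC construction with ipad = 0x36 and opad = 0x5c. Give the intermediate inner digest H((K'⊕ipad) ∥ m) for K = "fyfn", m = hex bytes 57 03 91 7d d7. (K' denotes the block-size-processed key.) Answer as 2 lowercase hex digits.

30

Key "fyfn" = 66 79 66 6e is 4 bytes > B = 3, so hash it first: H(key) = b3, then zero-pad to 3 bytes: K' = b3 00 00.
K' ⊕ ipad = 85 36 36.
Inner input = 85 36 36 ∥ 57 03 91 7d d7.
Inner hash: sum = 133+54+54+87+3+145+125+215 = 816; mod 256 = 48 → 30.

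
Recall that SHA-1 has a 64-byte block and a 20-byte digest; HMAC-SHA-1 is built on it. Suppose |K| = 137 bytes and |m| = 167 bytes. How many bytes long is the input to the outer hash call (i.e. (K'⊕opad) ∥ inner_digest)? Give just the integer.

84

Key is 137 > 64 bytes, so it is hashed to 20 bytes then zero-padded to 64: |K'| = 64.
Outer input = (K'⊕opad) ∥ H(inner) → 64 + 20 = 84 bytes.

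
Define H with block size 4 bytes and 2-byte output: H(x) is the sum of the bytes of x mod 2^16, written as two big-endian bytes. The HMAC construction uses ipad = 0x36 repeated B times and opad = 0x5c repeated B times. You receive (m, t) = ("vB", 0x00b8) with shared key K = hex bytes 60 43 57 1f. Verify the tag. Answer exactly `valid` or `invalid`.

valid

Key hex bytes 60 43 57 1f is exactly B = 4 bytes: K' = 60 43 57 1f.
K' ⊕ ipad = 56 75 61 29; K' ⊕ opad = 3c 1f 0b 43.
Inner hash: sum = 86+117+97+41+118+66 = 525 → 02 0d.
Outer hash (recomputed tag): sum = 60+31+11+67+2+13 = 184 → 00 b8.
Recomputed tag = 00b8; claimed = 00b8 → match.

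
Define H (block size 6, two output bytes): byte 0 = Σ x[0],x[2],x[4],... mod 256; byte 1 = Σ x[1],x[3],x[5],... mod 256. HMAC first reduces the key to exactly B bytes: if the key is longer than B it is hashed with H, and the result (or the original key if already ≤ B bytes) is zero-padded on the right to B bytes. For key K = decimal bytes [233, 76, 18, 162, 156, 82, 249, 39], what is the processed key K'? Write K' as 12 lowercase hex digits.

906700000000

|K| = 8 > B = 6, so first hash the key.
H(K): even-index sum = 656 mod 256 = 144; odd-index sum = 359 mod 256 = 103 → 90 67.
Zero-pad H(K) = 90 67 to 6 bytes: K' = 90 67 00 00 00 00.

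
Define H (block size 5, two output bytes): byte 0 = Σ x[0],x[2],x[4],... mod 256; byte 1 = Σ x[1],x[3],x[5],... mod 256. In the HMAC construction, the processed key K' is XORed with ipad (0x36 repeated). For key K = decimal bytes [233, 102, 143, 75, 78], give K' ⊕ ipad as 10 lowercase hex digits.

df50b97d78

Key decimal bytes [233, 102, 143, 75, 78] = e9 66 8f 4b 4e is exactly B = 5 bytes: K' = e9 66 8f 4b 4e.
XOR each byte with 0x36: e9⊕36=df, 66⊕36=50, 8f⊕36=b9, 4b⊕36=7d, 4e⊕36=78.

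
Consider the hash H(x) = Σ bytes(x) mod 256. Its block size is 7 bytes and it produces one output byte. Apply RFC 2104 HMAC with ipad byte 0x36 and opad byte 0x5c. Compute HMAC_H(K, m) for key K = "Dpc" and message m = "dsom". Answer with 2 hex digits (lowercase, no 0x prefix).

Key "Dpc" = 44 70 63 is 3 bytes ≤ B = 7; zero-pad to 7 bytes: K' = 44 70 63 00 00 00 00.
K' ⊕ ipad = 72 46 55 36 36 36 36.  K' ⊕ opad = 18 2c 3f 5c 5c 5c 5c.
Inner input = (K'⊕ipad) ∥ m = 72 46 55 36 36 36 36 ∥ 64 73 6f 6d.
Inner hash: sum = 114+70+85+54+54+54+54+100+115+111+109 = 920; mod 256 = 152 → 98.
Outer input = (K'⊕opad) ∥ inner = 18 2c 3f 5c 5c 5c 5c ∥ 98.
Outer hash (tag): sum = 24+44+63+92+92+92+92+152 = 651; mod 256 = 139 → 8b.

8b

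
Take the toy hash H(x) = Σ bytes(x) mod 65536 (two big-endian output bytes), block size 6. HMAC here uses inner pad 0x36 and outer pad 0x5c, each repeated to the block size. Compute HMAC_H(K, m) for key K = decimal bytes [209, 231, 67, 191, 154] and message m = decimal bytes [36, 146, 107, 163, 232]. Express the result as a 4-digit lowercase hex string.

Key decimal bytes [209, 231, 67, 191, 154] = d1 e7 43 bf 9a is 5 bytes ≤ B = 6; zero-pad to 6 bytes: K' = d1 e7 43 bf 9a 00.
K' ⊕ ipad = e7 d1 75 89 ac 36.  K' ⊕ opad = 8d bb 1f e3 c6 5c.
Inner input = (K'⊕ipad) ∥ m = e7 d1 75 89 ac 36 ∥ 24 92 6b a3 e8.
Inner hash: sum = 231+209+117+137+172+54+36+146+107+163+232 = 1604 → 06 44.
Outer input = (K'⊕opad) ∥ inner = 8d bb 1f e3 c6 5c ∥ 06 44.
Outer hash (tag): sum = 141+187+31+227+198+92+6+68 = 950 → 03 b6.

03b6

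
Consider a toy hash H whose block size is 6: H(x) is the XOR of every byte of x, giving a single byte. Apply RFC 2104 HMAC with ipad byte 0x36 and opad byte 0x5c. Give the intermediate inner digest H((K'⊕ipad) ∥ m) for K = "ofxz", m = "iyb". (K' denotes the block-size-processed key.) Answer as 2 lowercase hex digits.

79

Key "ofxz" = 6f 66 78 7a is 4 bytes ≤ B = 6; zero-pad to 6 bytes: K' = 6f 66 78 7a 00 00.
K' ⊕ ipad = 59 50 4e 4c 36 36.
Inner input = 59 50 4e 4c 36 36 ∥ 69 79 62.
Inner hash: XOR 59⊕50⊕4e⊕4c⊕36⊕36⊕69⊕79⊕62 = 79.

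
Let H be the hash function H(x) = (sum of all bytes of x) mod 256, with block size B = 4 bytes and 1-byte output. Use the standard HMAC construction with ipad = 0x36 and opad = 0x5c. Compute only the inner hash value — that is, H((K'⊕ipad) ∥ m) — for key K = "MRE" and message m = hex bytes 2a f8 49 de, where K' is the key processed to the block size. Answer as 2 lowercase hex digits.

Key "MRE" = 4d 52 45 is 3 bytes ≤ B = 4; zero-pad to 4 bytes: K' = 4d 52 45 00.
K' ⊕ ipad = 7b 64 73 36.
Inner input = 7b 64 73 36 ∥ 2a f8 49 de.
Inner hash: sum = 123+100+115+54+42+248+73+222 = 977; mod 256 = 209 → d1.

d1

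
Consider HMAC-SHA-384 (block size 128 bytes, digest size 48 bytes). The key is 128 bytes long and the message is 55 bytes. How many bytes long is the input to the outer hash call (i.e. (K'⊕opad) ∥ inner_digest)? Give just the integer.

Key is 128 ≤ 128 bytes, zero-padded: |K'| = 128.
Outer input = (K'⊕opad) ∥ H(inner) → 128 + 48 = 176 bytes.

176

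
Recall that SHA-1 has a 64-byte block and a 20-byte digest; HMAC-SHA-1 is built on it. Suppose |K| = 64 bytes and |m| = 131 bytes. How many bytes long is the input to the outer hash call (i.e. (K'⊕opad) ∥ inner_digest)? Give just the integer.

Key is 64 ≤ 64 bytes, zero-padded: |K'| = 64.
Outer input = (K'⊕opad) ∥ H(inner) → 64 + 20 = 84 bytes.

84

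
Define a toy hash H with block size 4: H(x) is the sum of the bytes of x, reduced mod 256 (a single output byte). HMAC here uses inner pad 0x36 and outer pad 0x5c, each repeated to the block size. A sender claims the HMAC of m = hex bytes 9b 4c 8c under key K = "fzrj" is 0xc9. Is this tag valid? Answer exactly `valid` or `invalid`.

invalid

Key "fzrj" = 66 7a 72 6a is exactly B = 4 bytes: K' = 66 7a 72 6a.
K' ⊕ ipad = 50 4c 44 5c; K' ⊕ opad = 3a 26 2e 36.
Inner hash: sum = 80+76+68+92+155+76+140 = 687; mod 256 = 175 → af.
Outer hash (recomputed tag): sum = 58+38+46+54+175 = 371; mod 256 = 115 → 73.
Recomputed tag = 73; claimed = c9 → mismatch.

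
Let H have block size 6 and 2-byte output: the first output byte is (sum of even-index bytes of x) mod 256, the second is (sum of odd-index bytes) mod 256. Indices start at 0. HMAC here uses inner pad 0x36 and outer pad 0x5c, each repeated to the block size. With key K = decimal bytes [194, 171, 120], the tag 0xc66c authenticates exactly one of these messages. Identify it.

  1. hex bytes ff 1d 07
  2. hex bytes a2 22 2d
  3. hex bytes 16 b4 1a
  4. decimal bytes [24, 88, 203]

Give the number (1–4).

Key decimal bytes [194, 171, 120] = c2 ab 78 is 3 bytes ≤ B = 6; zero-pad to 6 bytes: K' = c2 ab 78 00 00 00.
K' ⊕ ipad = f4 9d 4e 36 36 36; K' ⊕ opad = 9e f7 24 5c 5c 5c.
m1: inner = H(f4 9d 4e 36 36 36 ff 1d 07) = 7e 26; tag = H(9e f7 24 5c 5c 5c 7e 26) = 9cd5
m2: inner = H(f4 9d 4e 36 36 36 a2 22 2d) = 47 2b; tag = H(9e f7 24 5c 5c 5c 47 2b) = 65da
m3: inner = H(f4 9d 4e 36 36 36 16 b4 1a) = a8 bd; tag = H(9e f7 24 5c 5c 5c a8 bd) = c66c ← matches
m4: inner = H(f4 9d 4e 36 36 36 18 58 cb) = 5b 61; tag = H(9e f7 24 5c 5c 5c 5b 61) = 7910

3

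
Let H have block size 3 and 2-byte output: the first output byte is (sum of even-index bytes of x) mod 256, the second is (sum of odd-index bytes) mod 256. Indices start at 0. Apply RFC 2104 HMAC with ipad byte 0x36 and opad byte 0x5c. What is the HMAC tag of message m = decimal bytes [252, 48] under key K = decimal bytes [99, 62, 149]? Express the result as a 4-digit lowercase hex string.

0c8a

Key decimal bytes [99, 62, 149] = 63 3e 95 is exactly B = 3 bytes: K' = 63 3e 95.
K' ⊕ ipad = 55 08 a3.  K' ⊕ opad = 3f 62 c9.
Inner input = (K'⊕ipad) ∥ m = 55 08 a3 ∥ fc 30.
Inner hash: even-index sum = 296 mod 256 = 40; odd-index sum = 260 mod 256 = 4 → 28 04.
Outer input = (K'⊕opad) ∥ inner = 3f 62 c9 ∥ 28 04.
Outer hash (tag): even-index sum = 268 mod 256 = 12; odd-index sum = 138 mod 256 = 138 → 0c 8a.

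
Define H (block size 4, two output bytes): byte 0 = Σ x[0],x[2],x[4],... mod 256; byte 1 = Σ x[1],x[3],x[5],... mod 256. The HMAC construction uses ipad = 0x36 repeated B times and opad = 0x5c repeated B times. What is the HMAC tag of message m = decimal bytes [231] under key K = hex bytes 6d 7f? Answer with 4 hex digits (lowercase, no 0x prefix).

05fe

Key hex bytes 6d 7f is 2 bytes ≤ B = 4; zero-pad to 4 bytes: K' = 6d 7f 00 00.
K' ⊕ ipad = 5b 49 36 36.  K' ⊕ opad = 31 23 5c 5c.
Inner input = (K'⊕ipad) ∥ m = 5b 49 36 36 ∥ e7.
Inner hash: even-index sum = 376 mod 256 = 120; odd-index sum = 127 mod 256 = 127 → 78 7f.
Outer input = (K'⊕opad) ∥ inner = 31 23 5c 5c ∥ 78 7f.
Outer hash (tag): even-index sum = 261 mod 256 = 5; odd-index sum = 254 mod 256 = 254 → 05 fe.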